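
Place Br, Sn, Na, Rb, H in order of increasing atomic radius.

H is in period 1, group 1; Na is in period 3, group 1; Br is in period 4, group 17; Rb is in period 5, group 1; Sn is in period 5, group 14.
Atomic radius shrinks across a period as nuclear charge pulls the same shell inward, and grows down a group as new shells are added.
These span different periods and groups, so the two trends combine.
Br > H: period and group pull opposite ways; the down-group shift dominates (114 vs 32 pm).
Sn > Br: both effects reinforce here, so Sn is clearly the larger of the two.
Na > Sn: period and group pull opposite ways; the across-period shift dominates (155 vs 140 pm).
Rb > Na: Rb sits below Na in group 1, so the down-group effect alone puts Rb larger.
For reference (pm): H 32, Na 155, Br 114, Rb 210, Sn 140.
So from smallest to largest: H < Br < Sn < Na < Rb.

H < Br < Sn < Na < Rb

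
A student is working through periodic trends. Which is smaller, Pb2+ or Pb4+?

Both ions have Z = 82 protons, but Pb4+ has lost more electrons, so its remaining electrons feel a larger effective nuclear charge per electron and are pulled in more tightly.
Higher positive charge → smaller ion, so Pb2+ > Pb4+.

Pb4+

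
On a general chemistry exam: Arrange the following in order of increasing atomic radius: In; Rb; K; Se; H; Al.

H < Se < Al < In < K < Rb

H is in period 1, group 1; Al is in period 3, group 13; K is in period 4, group 1; Se is in period 4, group 16; Rb is in period 5, group 1; In is in period 5, group 13.
Atomic radius shrinks across a period as nuclear charge pulls the same shell inward, and grows down a group as new shells are added.
Neither a single period nor a single group — weigh both effects.
Se > H: the two effects oppose for this pair; the down-group effect wins (116 vs 32 pm).
Al > Se: the two effects oppose for this pair; the across-period effect wins (126 vs 116 pm).
In > Al: In sits below Al in group 13, so the down-group effect alone puts In larger.
K > In: the two effects oppose for this pair; the across-period effect wins (196 vs 142 pm).
Rb > K: Rb sits below K in group 1, so the down-group effect alone puts Rb larger.
Approximate values (pm): H 32, Al 126, K 196, Se 116, Rb 210, In 142.
So from smallest to largest: H < Se < Al < In < K < Rb.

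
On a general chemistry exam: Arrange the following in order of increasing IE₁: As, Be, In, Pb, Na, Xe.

Na, In, Pb, Be, As, Xe

IE₁ increases left→right with effective nuclear charge and decreases top→bottom as the valence shell moves farther out.
Neither a single period nor a single group — weigh both effects.
In > Na: period and group pull opposite ways; the across-period shift dominates (558 vs 496 kJ/mol).
Pb > In: period and group pull opposite ways; the across-period shift dominates (716 vs 558 kJ/mol).
Be > Pb: the two effects oppose for this pair; the down-group effect wins (900 vs 716 kJ/mol).
As > Be: period and group pull opposite ways; the across-period shift dominates (947 vs 900 kJ/mol).
Xe > As: the two effects oppose for this pair; the across-period effect wins (1170 vs 947 kJ/mol).
For reference (kJ/mol): Be 900, Na 496, As 947, In 558, Xe 1170, Pb 716.
So from lowest to highest: Na < In < Pb < Be < As < Xe.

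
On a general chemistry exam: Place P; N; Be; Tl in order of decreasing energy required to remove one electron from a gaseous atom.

Be is in period 2, group 2; N is in period 2, group 15; P is in period 3, group 15; Tl is in period 6, group 13.
First ionization energy rises across a period (greater Z_eff holds electrons more tightly) and falls down a group (valence electrons are farther from the nucleus).
These span different periods and groups, so the two trends combine.
Be > Tl: the two effects oppose for this pair; the down-group effect wins (900 vs 589 kJ/mol).
P > Be: the two effects oppose for this pair; the across-period effect wins (1012 vs 900 kJ/mol).
N > P: they share group 15; the group trend gives N the larger value.
Tabulated first ionization energy (kJ/mol): Be 900, N 1402, P 1012, Tl 589.
So from highest to lowest: N > P > Be > Tl.

N > P > Be > Tl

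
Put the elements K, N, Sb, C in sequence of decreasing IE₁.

N > C > Sb > K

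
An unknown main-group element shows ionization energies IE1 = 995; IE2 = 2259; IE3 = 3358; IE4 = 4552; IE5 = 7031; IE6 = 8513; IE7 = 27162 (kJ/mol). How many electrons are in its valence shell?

Look for the largest jump between consecutive ionization energies: IE7/IE6 ≈ 3.2, far larger than any earlier ratio.
That jump marks the point where a core electron is being removed. So the atom has 6 valence electrons.

6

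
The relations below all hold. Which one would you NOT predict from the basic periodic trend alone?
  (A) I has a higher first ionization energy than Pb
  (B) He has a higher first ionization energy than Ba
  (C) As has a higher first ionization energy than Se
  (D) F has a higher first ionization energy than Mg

The general trend: first ionization energy increases across a period and decreases down a group.
(A) I (period 5, group 17) vs Pb (period 6, group 14): the stated order agrees with the simple trend.
(B) He (period 1, group 18) vs Ba (period 6, group 2): the stated order agrees with the simple trend.
(C) As (period 4, group 15) vs Se (period 4, group 16): the stated order contradicts the simple trend.
(D) F (period 2, group 17) vs Mg (period 3, group 2): the stated order agrees with the simple trend.
The exception is (C): Se (4p⁴) ionizes more easily than half-filled As (4p³).

(C)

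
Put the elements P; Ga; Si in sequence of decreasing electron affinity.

Si, P, Ga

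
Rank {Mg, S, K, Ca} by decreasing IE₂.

K > S > Mg > Ca

Consider each +1 ion: Mg⁺ still has 1 valence electron; S⁺ still has 5 valence electrons; K⁺ is the bare [Ar] core; Ca⁺ still has 1 valence electron.
Core electrons are held far more tightly than valence electrons, so K tops the IE_2 order.
Valence configurations: Mg⁺ [Ne]3s¹, S⁺ [Ne]3s²3p³, Ca⁺ [Ar]4s¹.
Approximate IE_2 values (kJ/mol): Mg 1451, S 2252, K 3052, Ca 1145.
So the second ionization energies run Ca < Mg < S < K.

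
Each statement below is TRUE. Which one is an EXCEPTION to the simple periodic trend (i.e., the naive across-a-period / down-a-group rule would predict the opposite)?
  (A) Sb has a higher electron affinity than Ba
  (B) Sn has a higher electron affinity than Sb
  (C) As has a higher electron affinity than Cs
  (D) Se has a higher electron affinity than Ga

The general trend: electron affinity increases across a period and decreases down a group.
(A) Sb (period 5, group 15) vs Ba (period 6, group 2): the stated order agrees with the simple trend.
(B) Sn (period 5, group 14) vs Sb (period 5, group 15): the stated order contradicts the simple trend.
(C) As (period 4, group 15) vs Cs (period 6, group 1): the stated order agrees with the simple trend.
(D) Se (period 4, group 16) vs Ga (period 4, group 13): the stated order agrees with the simple trend.
The exception is (B): adding an electron to Sb's half-filled 5p³ is unfavourable, so Sn has the more exothermic EA.

(B)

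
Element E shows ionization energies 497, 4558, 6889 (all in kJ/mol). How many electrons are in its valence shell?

1

Look for the largest jump between consecutive ionization energies: IE2/IE1 ≈ 9.2, far larger than any earlier ratio.
That jump marks the point where a core electron is being removed. So the atom has 1 valence electron.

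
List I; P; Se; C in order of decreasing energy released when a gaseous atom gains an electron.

EA tends to increase across a period and decrease down a group, though the pattern is less regular than for IE or radius.
These sit on a diagonal, where the across-period and down-group effects partly cancel.
C > P: the two effects oppose for this pair; the down-group effect wins (122 vs 72 kJ/mol).
Se > C: the two effects oppose for this pair; the across-period effect wins (195 vs 122 kJ/mol).
I > Se: the two effects oppose for this pair; the across-period effect wins (295 vs 195 kJ/mol).
Tabulated electron affinity (kJ/mol): C 122, P 72, Se 195, I 295.
So from highest to lowest: I > Se > C > P.

I > Se > C > P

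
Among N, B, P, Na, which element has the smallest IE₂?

P

IE_2 is the cost of taking one more electron from the +1 cation: N⁺ still has 4 valence electrons; B⁺ still has 2 valence electrons; P⁺ still has 4 valence electrons; Na⁺ is the bare [Ne] core.
Breaking into a closed-shell core is much more expensive than removing a leftover valence electron — Na has the largest IE_2 here.
Valence configurations: N⁺ [He]2s²2p², B⁺ [He]2s², P⁺ [Ne]3s²3p².
The numbers (kJ/mol): N 2856, B 2427, P 1907, Na 4562.
Hence IE_2: P < B < N < Na.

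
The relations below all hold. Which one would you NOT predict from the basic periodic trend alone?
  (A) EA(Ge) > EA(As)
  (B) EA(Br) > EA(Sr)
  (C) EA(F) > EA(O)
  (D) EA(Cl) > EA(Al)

The general trend: electron affinity increases across a period and decreases down a group.
(A) Ge (period 4, group 14) vs As (period 4, group 15): the stated order contradicts the simple trend.
(B) Br (period 4, group 17) vs Sr (period 5, group 2): the stated order agrees with the simple trend.
(C) F (period 2, group 17) vs O (period 2, group 16): the stated order agrees with the simple trend.
(D) Cl (period 3, group 17) vs Al (period 3, group 13): the stated order agrees with the simple trend.
The exception is (A): adding an electron to As's half-filled 4p³ is unfavourable, so Ge (4p²) has the more exothermic EA.

(A)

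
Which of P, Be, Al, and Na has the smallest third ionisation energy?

IE_3 is the cost of taking one more electron from the +2 cation: P²⁺ still has 3 valence electrons; Be²⁺ is the bare [He] core; Al²⁺ still has 1 valence electron; Na²⁺ is already 1 electron into the core.
Pulling an electron out of a noble-gas core costs far more than removing a remaining valence electron, so Na and Be sit at the high end of IE_3.
Valence configurations: P²⁺ [Ne]3s²3p¹, Al²⁺ [Ne]3s¹.
Approximate IE_3 values (kJ/mol): P 2914, Be 14849, Al 2745, Na 6910.
Overall IE_3 order: Al < P < Na < Be.

Al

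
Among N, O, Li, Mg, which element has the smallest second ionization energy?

Mg

The second ionization energy removes an electron from the +1 ion. For each element: N⁺ still has 4 valence electrons; O⁺ still has 5 valence electrons; Li⁺ is the bare [He] core; Mg⁺ still has 1 valence electron.
Pulling an electron out of a noble-gas core costs far more than removing a remaining valence electron, so Li sits at the high end of IE_2.
Valence configurations: N⁺ [He]2s²2p², O⁺ [He]2s²2p³, Mg⁺ [Ne]3s¹.
Approximate IE_2 values (kJ/mol): N 2856, O 3388, Li 7298, Mg 1451.
Overall IE_2 order: Mg < N < O < Li.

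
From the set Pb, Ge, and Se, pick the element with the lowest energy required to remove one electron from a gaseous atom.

Pb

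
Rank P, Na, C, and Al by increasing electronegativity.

Na, Al, P, C

Electronegativity increases across a period and decreases down a group, tracking effective nuclear charge and atomic size.
Here both period and group differ, so the two effects have to be weighed against each other.
Al > Na: both are in period 3; the period trend gives Al the larger value.
P > Al: P lies to the right of Al in period 3, so the across-period effect alone puts P higher.
C > P: the two effects oppose for this pair; the down-group effect wins (2.55 vs 2.19).
For reference (Pauling): C 2.55, Na 0.93, Al 1.61, P 2.19.
So from lowest to highest: Na < Al < P < C.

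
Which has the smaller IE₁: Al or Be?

First ionization energy rises across a period (greater Z_eff holds electrons more tightly) and falls down a group (valence electrons are farther from the nucleus).
A diagonal step moves right (one effect) and down (the opposite effect) at once.
Be > Al: the two effects oppose for this pair; the down-group effect wins (900 vs 578 kJ/mol).
Approximate values (kJ/mol): Be 900, Al 578.
So Al has the smaller IE₁ (Al < Be).

Al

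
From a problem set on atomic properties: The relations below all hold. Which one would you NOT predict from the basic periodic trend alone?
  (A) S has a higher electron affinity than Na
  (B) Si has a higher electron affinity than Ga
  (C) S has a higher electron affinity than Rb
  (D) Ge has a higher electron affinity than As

The general trend: electron affinity increases across a period and decreases down a group.
(A) S (period 3, group 16) vs Na (period 3, group 1): the stated order agrees with the simple trend.
(B) Si (period 3, group 14) vs Ga (period 4, group 13): the stated order agrees with the simple trend.
(C) S (period 3, group 16) vs Rb (period 5, group 1): the stated order agrees with the simple trend.
(D) Ge (period 4, group 14) vs As (period 4, group 15): the stated order contradicts the simple trend.
The exception is (D): adding an electron to As's half-filled 4p³ is unfavourable, so Ge (4p²) has the more exothermic EA.

(D)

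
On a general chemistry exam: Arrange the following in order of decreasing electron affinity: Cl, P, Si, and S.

Si is in period 3, group 14; P is in period 3, group 15; S is in period 3, group 16; Cl is in period 3, group 17.
Electron affinity generally becomes more exothermic across a period toward the halogens and less exothermic down a group.
All lie in period 3; the across-period trend (electron affinity increases left to right) applies, with the exception below.
Note the exception: Si has a higher electron affinity than P, contrary to the simple trend — adding an electron to P's half-filled 3p³ is unfavourable, so Si (3p²) has the more exothermic EA.
For reference (kJ/mol): Si 134, P 72, S 200, Cl 349.
So from highest to lowest: Cl > S > Si > P.

Cl > S > Si > P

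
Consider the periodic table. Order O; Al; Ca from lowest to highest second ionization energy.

Ca, Al, O

After 1 electron has been removed, what remains? O⁺ still has 5 valence electrons; Al⁺ still has 2 valence electrons; Ca⁺ still has 1 valence electron.
All are still removing valence electrons, so compare the +1 ions as you would atoms: IE_2 generally rises across a period (higher Z_eff) and falls down a group (larger shell), subject to the usual subshell exceptions.
Valence configurations: O⁺ [He]2s²2p³, Al⁺ [Ne]3s², Ca⁺ [Ar]4s¹.
The numbers (kJ/mol): O 3388, Al 1817, Ca 1145.
Putting it together, IE_2: Ca < Al < O.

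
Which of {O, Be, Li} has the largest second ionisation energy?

The second ionization energy removes an electron from the +1 ion. For each element: O⁺ still has 5 valence electrons; Be⁺ still has 1 valence electron; Li⁺ is the bare [He] core.
Breaking into a closed-shell core is much more expensive than removing a leftover valence electron — Li has the largest IE_2 here.
Valence configurations: O⁺ [He]2s²2p³, Be⁺ [He]2s¹.
The numbers (kJ/mol): O 3388, Be 1757, Li 7298.
So the second ionization energies run Be < O < Li.

Li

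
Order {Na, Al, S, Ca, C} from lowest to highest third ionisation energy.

Al < S < C < Ca < Na

Consider each +2 ion: Na²⁺ is already 1 electron into the core; Al²⁺ still has 1 valence electron; S²⁺ still has 4 valence electrons; Ca²⁺ is the bare [Ar] core; C²⁺ still has 2 valence electrons.
Pulling an electron out of a noble-gas core costs far more than removing a remaining valence electron, so Ca and Na sit at the high end of IE_3.
Valence configurations: Al²⁺ [Ne]3s¹, S²⁺ [Ne]3s²3p², C²⁺ [He]2s².
Tabulated IE_3 (kJ/mol): Na 6910, Al 2745, S 3357, Ca 4912, C 4620.
Overall IE_3 order: Al < S < C < Ca < Na.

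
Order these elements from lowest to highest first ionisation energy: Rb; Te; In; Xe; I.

Rb, In, Te, I, Xe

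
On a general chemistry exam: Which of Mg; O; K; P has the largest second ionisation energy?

O

IE_2 is the cost of taking one more electron from the +1 cation: Mg⁺ still has 1 valence electron; O⁺ still has 5 valence electrons; K⁺ is the bare [Ar] core; P⁺ still has 4 valence electrons.
Usually core removal costs more than valence removal, but here the competition is close: a tightly held n=2 valence electron can cost more to remove than an n=3 core electron, so the actual values have to decide it.
Valence configurations: Mg⁺ [Ne]3s¹, O⁺ [He]2s²2p³, P⁺ [Ne]3s²3p².
Tabulated IE_2 (kJ/mol): Mg 1451, O 3388, K 3052, P 1907.
So the second ionization energies run Mg < P < K < O.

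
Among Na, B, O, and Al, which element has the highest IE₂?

The second ionization energy removes an electron from the +1 ion. For each element: Na⁺ is the bare [Ne] core; B⁺ still has 2 valence electrons; O⁺ still has 5 valence electrons; Al⁺ still has 2 valence electrons.
Pulling an electron out of a noble-gas core costs far more than removing a remaining valence electron, so Na sits at the high end of IE_2.
Valence configurations: B⁺ [He]2s², O⁺ [He]2s²2p³, Al⁺ [Ne]3s².
The numbers (kJ/mol): Na 4562, B 2427, O 3388, Al 1817.
Hence IE_2: Al < B < O < Na.

Na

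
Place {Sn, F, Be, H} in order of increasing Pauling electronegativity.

Be < Sn < H < F

H is in period 1, group 1; Be is in period 2, group 2; F is in period 2, group 17; Sn is in period 5, group 14.
Smaller atoms with higher effective nuclear charge are more electronegative.
Neither a single period nor a single group — weigh both effects.
Sn > Be: the two effects oppose for this pair; the across-period effect wins (1.96 vs 1.57).
H > Sn: the two effects oppose for this pair; the down-group effect wins (2.20 vs 1.96).
F > H: the two effects oppose for this pair; the across-period effect wins (3.98 vs 2.20).
For reference (Pauling): H 2.20, Be 1.57, F 3.98, Sn 1.96.
So from lowest to highest: Be < Sn < H < F.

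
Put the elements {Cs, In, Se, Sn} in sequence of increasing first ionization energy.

Removing the outermost electron gets harder across a period and easier down a group.
Neither a single period nor a single group — weigh both effects.
In > Cs: relative to Cs, both the across-period and down-group shifts push In's first ionization energy up.
Sn > In: both are in period 5; the period trend gives Sn the larger value.
Se > Sn: relative to Sn, both the across-period and down-group shifts push Se's first ionization energy up.
Tabulated first ionization energy (kJ/mol): Se 941, In 558, Sn 709, Cs 376.
So from lowest to highest: Cs < In < Sn < Se.

Cs < In < Sn < Se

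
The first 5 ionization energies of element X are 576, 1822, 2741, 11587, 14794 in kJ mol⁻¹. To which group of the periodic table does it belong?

Look for the largest jump between consecutive ionization energies: IE4/IE3 ≈ 4.2, far larger than any earlier ratio.
That jump marks the point where a core electron is being removed. So the atom has 3 valence electrons.
A main-group element with 3 valence electrons is in group 13.

Group 13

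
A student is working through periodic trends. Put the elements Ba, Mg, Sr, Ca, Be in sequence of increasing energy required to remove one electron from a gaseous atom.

Ba, Sr, Ca, Mg, Be

Be is in period 2, group 2; Mg is in period 3, group 2; Ca is in period 4, group 2; Sr is in period 5, group 2; Ba is in period 6, group 2.
First ionization energy rises across a period (greater Z_eff holds electrons more tightly) and falls down a group (valence electrons are farther from the nucleus).
All are in group 2, so first ionization energy increases up the group.
So from lowest to highest: Ba < Sr < Ca < Mg < Be.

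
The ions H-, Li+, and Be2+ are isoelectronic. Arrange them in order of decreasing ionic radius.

All of these have 2 electrons, so size is governed by nuclear charge alone: the more protons, the stronger the pull on the same electron cloud, and the smaller the ion.
Nuclear charges: Be2+ (Z=4), Li+ (Z=3), H- (Z=1).
Largest to smallest: H- > Li+ > Be2+.

H- > Li+ > Be2+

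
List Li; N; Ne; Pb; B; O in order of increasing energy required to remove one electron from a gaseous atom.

Li is in period 2, group 1; B is in period 2, group 13; N is in period 2, group 15; O is in period 2, group 16; Ne is in period 2, group 18; Pb is in period 6, group 14.
Across a period the outer electron is held more tightly (higher IE₁); down a group it sits in a higher shell, more shielded, and comes off more easily.
These span different periods and groups, so the two trends combine.
Pb > Li: period and group pull opposite ways; the across-period shift dominates (716 vs 520 kJ/mol).
B > Pb: period and group pull opposite ways; the down-group shift dominates (801 vs 716 kJ/mol).
O > B: both are in period 2; the period trend gives O the larger value.
N > O: this pair runs against the simple trend — see the exception note.
Ne > N: Ne lies to the right of N in period 2, so the across-period effect alone puts Ne higher.
Note the exception: N has a higher first ionization energy than O, contrary to the simple trend — pairing an electron in O's 2p⁴ costs repulsion energy, so O ionizes more easily than half-filled N (2p³).
For reference (kJ/mol): Li 520, B 801, N 1402, O 1314, Ne 2081, Pb 716.
So from lowest to highest: Li < Pb < B < O < N < Ne.

Li < Pb < B < O < N < Ne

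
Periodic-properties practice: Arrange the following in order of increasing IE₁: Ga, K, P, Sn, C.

K < Ga < Sn < P < C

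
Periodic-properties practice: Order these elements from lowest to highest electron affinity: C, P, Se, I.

P < C < Se < I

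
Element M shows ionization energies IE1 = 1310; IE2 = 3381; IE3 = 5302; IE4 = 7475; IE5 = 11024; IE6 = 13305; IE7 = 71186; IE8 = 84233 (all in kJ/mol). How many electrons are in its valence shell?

6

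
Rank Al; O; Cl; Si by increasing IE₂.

Si, Al, Cl, O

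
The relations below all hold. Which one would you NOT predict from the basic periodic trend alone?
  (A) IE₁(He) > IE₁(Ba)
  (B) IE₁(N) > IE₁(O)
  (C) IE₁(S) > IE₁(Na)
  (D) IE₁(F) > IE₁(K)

The general trend: first ionization energy increases across a period and decreases down a group.
(A) He (period 1, group 18) vs Ba (period 6, group 2): the stated order agrees with the simple trend.
(B) N (period 2, group 15) vs O (period 2, group 16): the stated order contradicts the simple trend.
(C) S (period 3, group 16) vs Na (period 3, group 1): the stated order agrees with the simple trend.
(D) F (period 2, group 17) vs K (period 4, group 1): the stated order agrees with the simple trend.
The exception is (B): pairing an electron in O's 2p⁴ costs repulsion energy, so O ionizes more easily than half-filled N (2p³).

(B)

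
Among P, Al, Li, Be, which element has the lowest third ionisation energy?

Al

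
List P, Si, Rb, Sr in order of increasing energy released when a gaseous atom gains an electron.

Si is in period 3, group 14; P is in period 3, group 15; Rb is in period 5, group 1; Sr is in period 5, group 2.
Adding an electron releases more energy for atoms nearer the top right (short of the noble gases).
Neither a single period nor a single group — weigh both effects.
Rb > Sr: this pair runs against the simple trend — see the exception note.
P > Rb: relative to Rb, both the across-period and down-group shifts push P's electron affinity up.
Si > P: this pair runs against the simple trend — see the exception note.
Note the exception: Rb has a higher electron affinity than Sr, contrary to the simple trend — adding an electron to Sr (ns²) has to open a new, higher-energy np subshell, which is unfavourable.
Note the exception: Si has a higher electron affinity than P, contrary to the simple trend — adding an electron to P's half-filled 3p³ is unfavourable, so Si (3p²) has the more exothermic EA.
Tabulated electron affinity (kJ/mol): Si 134, P 72, Rb 47, Sr 5.
So from lowest to highest: Sr < Rb < P < Si.

Sr < Rb < P < Si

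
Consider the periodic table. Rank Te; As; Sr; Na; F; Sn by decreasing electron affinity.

EA tends to increase across a period and decrease down a group, though the pattern is less regular than for IE or radius.
Here both period and group differ, so the two effects have to be weighed against each other.
Na > Sr: period and group pull opposite ways; the down-group shift dominates (53 vs 5 kJ/mol).
As > Na: the two effects oppose for this pair; the across-period effect wins (78 vs 53 kJ/mol).
Sn > As: this pair runs against the simple trend — see the exception note.
Te > Sn: both are in period 5; the period trend gives Te the larger value.
F > Te: both effects reinforce here, so F is clearly the higher of the two.
Note the exception: Sn has a higher electron affinity than As, contrary to the simple trend — adding an electron to As's half-filled np³ subshell costs electron-pairing energy.
Approximate values (kJ/mol): F 328, Na 53, As 78, Sr 5, Sn 107, Te 190.
So from highest to lowest: F > Te > Sn > As > Na > Sr.

F > Te > Sn > As > Na > Sr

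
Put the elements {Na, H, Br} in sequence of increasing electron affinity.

Na < H < Br

H is in period 1, group 1; Na is in period 3, group 1; Br is in period 4, group 17.
Atoms with high Z_eff and room in the valence shell (especially the halogens) have the most exothermic electron affinities.
Here both period and group differ, so the two effects have to be weighed against each other.
H > Na: they share group 1; the group trend gives H the larger value.
Br > H: period and group pull opposite ways; the across-period shift dominates (325 vs 73 kJ/mol).
Tabulated electron affinity (kJ/mol): H 73, Na 53, Br 325.
So from lowest to highest: Na < H < Br.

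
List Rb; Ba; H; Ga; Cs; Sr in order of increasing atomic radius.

H, Ga, Sr, Ba, Rb, Cs

H is in period 1, group 1; Ga is in period 4, group 13; Rb is in period 5, group 1; Sr is in period 5, group 2; Cs is in period 6, group 1; Ba is in period 6, group 2.
Moving right in a period, electrons are added to the same shell under a stronger nuclear pull, so atoms get smaller; moving down, a new shell is opened and atoms get larger.
Neither a single period nor a single group — weigh both effects.
Ga > H: period and group pull opposite ways; the down-group shift dominates (124 vs 32 pm).
Sr > Ga: both effects reinforce here, so Sr is clearly the larger of the two.
Ba > Sr: they share group 2; the group trend gives Ba the larger value.
Rb > Ba: period and group pull opposite ways; the across-period shift dominates (210 vs 196 pm).
Cs > Rb: Cs sits below Rb in group 1, so the down-group effect alone puts Cs larger.
For reference (pm): H 32, Ga 124, Rb 210, Sr 185, Cs 232, Ba 196.
So from smallest to largest: H < Ga < Sr < Ba < Rb < Cs.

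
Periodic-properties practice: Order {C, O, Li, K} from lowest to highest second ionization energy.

C < K < O < Li

Consider each +1 ion: C⁺ still has 3 valence electrons; O⁺ still has 5 valence electrons; Li⁺ is the bare [He] core; K⁺ is the bare [Ar] core.
Usually core removal costs more than valence removal, but here the competition is close: a tightly held n=2 valence electron can cost more to remove than an n=3 core electron, so the actual values have to decide it.
Valence configurations: C⁺ [He]2s²2p¹, O⁺ [He]2s²2p³.
The numbers (kJ/mol): C 2353, O 3388, Li 7298, K 3052.
Hence IE_2: C < K < O < Li.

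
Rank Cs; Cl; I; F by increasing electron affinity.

Cs < I < F < Cl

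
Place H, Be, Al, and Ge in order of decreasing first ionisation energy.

H > Be > Ge > Al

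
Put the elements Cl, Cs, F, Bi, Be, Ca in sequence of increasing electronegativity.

Be is in period 2, group 2; F is in period 2, group 17; Cl is in period 3, group 17; Ca is in period 4, group 2; Cs is in period 6, group 1; Bi is in period 6, group 15.
EN rises left→right (higher Z_eff, smaller atoms) and falls top→bottom (larger, more shielded atoms).
Here both period and group differ, so the two effects have to be weighed against each other.
Ca > Cs: relative to Cs, both the across-period and down-group shifts push Ca's electronegativity up.
Be > Ca: they share group 2; the group trend gives Be the larger value.
Bi > Be: period and group pull opposite ways; the across-period shift dominates (2.02 vs 1.57).
Cl > Bi: relative to Bi, both the across-period and down-group shifts push Cl's electronegativity up.
F > Cl: F sits above Cl in group 17, so the down-group effect alone puts F higher.
For reference (Pauling): Be 1.57, F 3.98, Cl 3.16, Ca 1.00, Cs 0.79, Bi 2.02.
So from lowest to highest: Cs < Ca < Be < Bi < Cl < F.

Cs, Ca, Be, Bi, Cl, F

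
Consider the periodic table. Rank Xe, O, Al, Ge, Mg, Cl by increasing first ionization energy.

Al < Mg < Ge < Xe < Cl < O

IE₁ increases left→right with effective nuclear charge and decreases top→bottom as the valence shell moves farther out.
These span different periods and groups, so the two trends combine.
Mg > Al: this pair runs against the simple trend — see the exception note.
Ge > Mg: period and group pull opposite ways; the across-period shift dominates (762 vs 738 kJ/mol).
Xe > Ge: the two effects oppose for this pair; the across-period effect wins (1170 vs 762 kJ/mol).
Cl > Xe: the two effects oppose for this pair; the down-group effect wins (1251 vs 1170 kJ/mol).
O > Cl: the two effects oppose for this pair; the down-group effect wins (1314 vs 1251 kJ/mol).
Note the exception: Mg has a higher first ionization energy than Al, contrary to the simple trend — Al's single 3p electron is easier to remove than one from Mg's filled 3s².
Tabulated first ionization energy (kJ/mol): O 1314, Mg 738, Al 578, Cl 1251, Ge 762, Xe 1170.
So from lowest to highest: Al < Mg < Ge < Xe < Cl < O.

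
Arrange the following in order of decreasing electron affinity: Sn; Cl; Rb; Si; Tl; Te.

Cl > Te > Si > Sn > Rb > Tl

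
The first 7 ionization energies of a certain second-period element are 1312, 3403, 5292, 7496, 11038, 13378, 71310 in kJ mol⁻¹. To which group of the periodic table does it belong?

Group 16

Look for the largest jump between consecutive ionization energies: IE7/IE6 ≈ 5.3, far larger than any earlier ratio.
That jump marks the point where a core electron is being removed. So the atom has 6 valence electrons.
A main-group element with 6 valence electrons is in group 16.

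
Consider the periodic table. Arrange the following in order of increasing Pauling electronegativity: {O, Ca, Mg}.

Ca < Mg < O

O is in period 2, group 16; Mg is in period 3, group 2; Ca is in period 4, group 2.
Smaller atoms with higher effective nuclear charge are more electronegative.
These span different periods and groups, so the two trends combine.
Mg > Ca: Mg sits above Ca in group 2, so the down-group effect alone puts Mg higher.
O > Mg: relative to Mg, both the across-period and down-group shifts push O's electronegativity up.
Tabulated electronegativity (Pauling): O 3.44, Mg 1.31, Ca 1.00.
So from lowest to highest: Ca < Mg < O.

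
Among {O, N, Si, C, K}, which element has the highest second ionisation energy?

O

Consider each +1 ion: O⁺ still has 5 valence electrons; N⁺ still has 4 valence electrons; Si⁺ still has 3 valence electrons; C⁺ still has 3 valence electrons; K⁺ is the bare [Ar] core.
Usually core removal costs more than valence removal, but here the competition is close: a tightly held n=2 valence electron can cost more to remove than an n=3 core electron, so the actual values have to decide it.
Valence configurations: O⁺ [He]2s²2p³, N⁺ [He]2s²2p², Si⁺ [Ne]3s²3p¹, C⁺ [He]2s²2p¹.
The numbers (kJ/mol): O 3388, N 2856, Si 1577, C 2353, K 3052.
Putting it together, IE_2: Si < C < N < K < O.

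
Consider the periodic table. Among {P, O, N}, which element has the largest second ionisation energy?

IE_2 is the cost of taking one more electron from the +1 cation: P⁺ still has 4 valence electrons; O⁺ still has 5 valence electrons; N⁺ still has 4 valence electrons.
All are still removing valence electrons, so compare the +1 ions as you would atoms: IE_2 generally rises across a period (higher Z_eff) and falls down a group (larger shell), subject to the usual subshell exceptions.
Valence configurations: P⁺ [Ne]3s²3p², O⁺ [He]2s²2p³, N⁺ [He]2s²2p².
Approximate IE_2 values (kJ/mol): P 1907, O 3388, N 2856.
So the second ionization energies run P < N < O.

O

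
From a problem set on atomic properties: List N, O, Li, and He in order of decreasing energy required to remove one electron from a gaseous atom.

He > N > O > Li

Removing the outermost electron gets harder across a period and easier down a group.
Neither a single period nor a single group — weigh both effects.
O > Li: both are in period 2; the period trend gives O the larger value.
N > O: this pair runs against the simple trend — see the exception note.
He > N: both effects reinforce here, so He is clearly the higher of the two.
Note the exception: N has a higher first ionization energy than O, contrary to the simple trend — pairing an electron in O's 2p⁴ costs repulsion energy, so O ionizes more easily than half-filled N (2p³).
Approximate values (kJ/mol): He 2372, Li 520, N 1402, O 1314.
So from highest to lowest: He > N > O > Li.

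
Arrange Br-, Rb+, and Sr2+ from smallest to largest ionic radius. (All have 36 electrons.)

Sr2+ < Rb+ < Br-

All of these have 36 electrons, so size is governed by nuclear charge alone: the more protons, the stronger the pull on the same electron cloud, and the smaller the ion.
Nuclear charges: Sr2+ (Z=38), Rb+ (Z=37), Br- (Z=35).
Smallest to largest: Sr2+ < Rb+ < Br-.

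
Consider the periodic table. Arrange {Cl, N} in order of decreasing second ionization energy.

Consider each +1 ion: Cl⁺ still has 6 valence electrons; N⁺ still has 4 valence electrons.
All are still removing valence electrons, so compare the +1 ions as you would atoms: IE_2 generally rises across a period (higher Z_eff) and falls down a group (larger shell), subject to the usual subshell exceptions.
Valence configurations: Cl⁺ [Ne]3s²3p⁴, N⁺ [He]2s²2p².
Approximate IE_2 values (kJ/mol): Cl 2298, N 2856.
Putting it together, IE_2: Cl < N.

N > Cl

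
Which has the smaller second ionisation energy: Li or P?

Consider each +1 ion: Li⁺ is the bare [He] core; P⁺ still has 4 valence electrons.
Core electrons are held far more tightly than valence electrons, so Li tops the IE_2 order.
The numbers (kJ/mol): Li 7298, P 1907.
Overall IE_2 order: P < Li.

P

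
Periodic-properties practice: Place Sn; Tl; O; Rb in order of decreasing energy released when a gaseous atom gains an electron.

O > Sn > Rb > Tl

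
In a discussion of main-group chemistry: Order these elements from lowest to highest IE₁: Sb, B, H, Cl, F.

B < Sb < Cl < H < F

H is in period 1, group 1; B is in period 2, group 13; F is in period 2, group 17; Cl is in period 3, group 17; Sb is in period 5, group 15.
Removing the outermost electron gets harder across a period and easier down a group.
Neither a single period nor a single group — weigh both effects.
Sb > B: period and group pull opposite ways; the across-period shift dominates (831 vs 801 kJ/mol).
Cl > Sb: relative to Sb, both the across-period and down-group shifts push Cl's first ionization energy up.
H > Cl: period and group pull opposite ways; the down-group shift dominates (1312 vs 1251 kJ/mol).
F > H: the two effects oppose for this pair; the across-period effect wins (1681 vs 1312 kJ/mol).
For reference (kJ/mol): H 1312, B 801, F 1681, Cl 1251, Sb 831.
So from lowest to highest: B < Sb < Cl < H < F.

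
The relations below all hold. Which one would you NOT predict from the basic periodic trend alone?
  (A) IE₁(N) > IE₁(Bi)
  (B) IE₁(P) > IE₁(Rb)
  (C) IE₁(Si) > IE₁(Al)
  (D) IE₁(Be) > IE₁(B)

The general trend: first ionization energy increases across a period and decreases down a group.
(A) N (period 2, group 15) vs Bi (period 6, group 15): the stated order agrees with the simple trend.
(B) P (period 3, group 15) vs Rb (period 5, group 1): the stated order agrees with the simple trend.
(C) Si (period 3, group 14) vs Al (period 3, group 13): the stated order agrees with the simple trend.
(D) Be (period 2, group 2) vs B (period 2, group 13): the stated order contradicts the simple trend.
The exception is (D): removing B's lone 2p electron is easier than breaking Be's filled 2s².

(D)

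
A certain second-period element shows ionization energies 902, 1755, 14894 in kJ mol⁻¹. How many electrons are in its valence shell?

2

Look for the largest jump between consecutive ionization energies: IE3/IE2 ≈ 8.5, far larger than any earlier ratio.
That jump marks the point where a core electron is being removed. So the atom has 2 valence electrons.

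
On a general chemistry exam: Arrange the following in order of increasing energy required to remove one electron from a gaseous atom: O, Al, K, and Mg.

K < Al < Mg < O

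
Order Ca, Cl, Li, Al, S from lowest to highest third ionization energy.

IE_3 is the cost of taking one more electron from the +2 cation: Ca²⁺ is the bare [Ar] core; Cl²⁺ still has 5 valence electrons; Li²⁺ is already 1 electron into the core; Al²⁺ still has 1 valence electron; S²⁺ still has 4 valence electrons.
Pulling an electron out of a noble-gas core costs far more than removing a remaining valence electron, so Ca and Li sit at the high end of IE_3.
Valence configurations: Cl²⁺ [Ne]3s²3p³, Al²⁺ [Ne]3s¹, S²⁺ [Ne]3s²3p².
The numbers (kJ/mol): Ca 4912, Cl 3822, Li 11815, Al 2745, S 3357.
Putting it together, IE_3: Al < S < Cl < Ca < Li.

Al < S < Cl < Ca < Li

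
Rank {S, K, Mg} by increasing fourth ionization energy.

S < K < Mg

After 3 electrons have been removed, what remains? S³⁺ still has 3 valence electrons; K³⁺ is already 2 electrons into the core; Mg³⁺ is already 1 electron into the core.
Pulling an electron out of a noble-gas core costs far more than removing a remaining valence electron, so K and Mg sit at the high end of IE_4.
The numbers (kJ/mol): S 4556, K 5877, Mg 10543.
Putting it together, IE_4: S < K < Mg.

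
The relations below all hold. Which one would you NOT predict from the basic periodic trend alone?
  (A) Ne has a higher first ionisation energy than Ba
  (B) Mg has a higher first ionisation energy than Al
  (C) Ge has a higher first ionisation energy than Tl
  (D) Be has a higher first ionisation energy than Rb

(B)

The general trend: first ionisation energy increases across a period and decreases down a group.
(A) Ne (period 2, group 18) vs Ba (period 6, group 2): the stated order agrees with the simple trend.
(B) Mg (period 3, group 2) vs Al (period 3, group 13): the stated order contradicts the simple trend.
(C) Ge (period 4, group 14) vs Tl (period 6, group 13): the stated order agrees with the simple trend.
(D) Be (period 2, group 2) vs Rb (period 5, group 1): the stated order agrees with the simple trend.
The exception is (B): Al's single 3p electron is easier to remove than one from Mg's filled 3s².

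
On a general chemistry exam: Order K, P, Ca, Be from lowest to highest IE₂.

IE_2 is the cost of taking one more electron from the +1 cation: K⁺ is the bare [Ar] core; P⁺ still has 4 valence electrons; Ca⁺ still has 1 valence electron; Be⁺ still has 1 valence electron.
Pulling an electron out of a noble-gas core costs far more than removing a remaining valence electron, so K sits at the high end of IE_2.
Valence configurations: P⁺ [Ne]3s²3p², Ca⁺ [Ar]4s¹, Be⁺ [He]2s¹.
The numbers (kJ/mol): K 3052, P 1907, Ca 1145, Be 1757.
Hence IE_2: Ca < Be < P < K.

Ca < Be < P < K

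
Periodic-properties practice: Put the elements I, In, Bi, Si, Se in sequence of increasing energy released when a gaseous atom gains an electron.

In < Bi < Si < Se < I

Adding an electron releases more energy for atoms nearer the top right (short of the noble gases).
Neither a single period nor a single group — weigh both effects.
Bi > In: period and group pull opposite ways; the across-period shift dominates (91 vs 29 kJ/mol).
Si > Bi: period and group pull opposite ways; the down-group shift dominates (134 vs 91 kJ/mol).
Se > Si: period and group pull opposite ways; the across-period shift dominates (195 vs 134 kJ/mol).
I > Se: the two effects oppose for this pair; the across-period effect wins (295 vs 195 kJ/mol).
Approximate values (kJ/mol): Si 134, Se 195, In 29, I 295, Bi 91.
So from lowest to highest: In < Bi < Si < Se < I.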